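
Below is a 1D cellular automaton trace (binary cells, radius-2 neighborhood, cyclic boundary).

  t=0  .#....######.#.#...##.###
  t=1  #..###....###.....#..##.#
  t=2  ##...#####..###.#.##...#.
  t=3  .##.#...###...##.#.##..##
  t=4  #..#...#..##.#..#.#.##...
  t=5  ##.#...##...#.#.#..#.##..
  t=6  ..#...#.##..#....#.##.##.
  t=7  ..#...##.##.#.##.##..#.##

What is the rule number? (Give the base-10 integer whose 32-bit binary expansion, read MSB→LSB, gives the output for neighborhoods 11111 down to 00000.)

2139167290

  [31] ##### => .  t=0,i=8
  [30] ####. => #  t=0,i=10
  [29] ###.# => #  t=0,i=11
  [28] ###.. => #  t=1,i=5
  [27] ##.## => #  t=0,i=21
  [26] ##.#. => #  t=0,i=0
  [25] ##..# => #  t=1,i=1
  [24] ##... => #  t=1,i=6
  [23] #.### => #  t=0,i=22
  [22] #.##. => .  t=1,i=24
  [21] #.#.# => .  t=0,i=13
  [20] #.#.. => .  t=0,i=1
  [19] #..## => .  t=1,i=2
  [18] #..#. => .  t=4,i=2
  [17] #...# => .  t=0,i=17
  [16] #.... => #  t=0,i=3
  [15] .#### => .  t=0,i=7
  [14] .###. => .  t=0,i=23
  [13] .##.# => .  t=0,i=20
  [12] .##.. => #  t=1,i=0
  [11] .#.## => #  t=2,i=17
  [10] .#.#. => .  t=0,i=14
  [9] .#..# => #  t=1,i=19
  [8] .#... => .  t=0,i=2
  [7] ..### => .  t=0,i=6
  [6] ..##. => .  t=0,i=19
  [5] ..#.# => #  t=2,i=23
  [4] ..#.. => #  t=1,i=18
  [3] ...## => #  t=0,i=5
  [2] ...#. => .  t=1,i=17
  [1] ....# => #  t=0,i=4
  [0] ..... => .  t=1,i=15
  bits 01111111100000010001101000111010 = 2139167290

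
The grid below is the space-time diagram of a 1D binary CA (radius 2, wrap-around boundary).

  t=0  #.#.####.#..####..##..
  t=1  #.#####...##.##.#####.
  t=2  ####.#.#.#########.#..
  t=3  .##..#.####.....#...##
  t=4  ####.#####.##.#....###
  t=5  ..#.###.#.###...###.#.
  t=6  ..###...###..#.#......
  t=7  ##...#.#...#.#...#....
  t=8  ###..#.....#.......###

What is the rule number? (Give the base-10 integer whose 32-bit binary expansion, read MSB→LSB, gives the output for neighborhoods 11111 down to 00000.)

  [31] ##### => .  t=1,i=4
  [30] ####. => #  t=0,i=6
  [29] ###.# => .  t=0,i=7
  [28] ###.. => .  t=0,i=15
  [27] ##.## => #  t=1,i=12
  [26] ##.#. => .  t=0,i=8
  [25] ##..# => #  t=0,i=16
  [24] ##... => #  t=1,i=7
  [23] #.### => #  t=0,i=4
  [22] #.##. => #  t=1,i=13
  [21] #.#.# => #  t=0,i=2
  [20] #.#.. => .  t=0,i=9
  [19] #..## => #  t=0,i=11
  [18] #..#. => .  t=0,i=21
  [17] #...# => .  t=1,i=8
  [16] #.... => #  t=3,i=12
  [15] .#### => #  t=0,i=5
  [14] .###. => .  t=5,i=5
  [13] .##.# => #  t=1,i=11
  [12] .##.. => #  t=0,i=19
  [11] .#.## => #  t=0,i=3
  [10] .#.#. => .  t=0,i=1
  [9] .#..# => #  t=0,i=10
  [8] .#... => .  t=3,i=17
  [7] ..### => .  t=0,i=12
  [6] ..##. => #  t=0,i=18
  [5] ..#.# => #  t=0,i=0
  [4] ..#.. => .  t=3,i=16
  [3] ...## => #  t=1,i=9
  [2] ...#. => .  t=3,i=15
  [1] ....# => #  t=3,i=14
  [0] ..... => .  t=3,i=13
  bits 01001011111010011011101001101010 = 1273608810

1273608810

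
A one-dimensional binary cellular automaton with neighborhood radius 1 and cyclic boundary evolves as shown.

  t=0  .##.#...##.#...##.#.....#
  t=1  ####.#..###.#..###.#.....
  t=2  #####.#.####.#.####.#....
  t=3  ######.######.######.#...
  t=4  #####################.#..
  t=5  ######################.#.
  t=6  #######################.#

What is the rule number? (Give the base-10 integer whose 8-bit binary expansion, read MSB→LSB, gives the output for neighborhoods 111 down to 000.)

248

  ### -> #   bit 7 = 1  t=1,i=1
  ##. -> #   bit 6 = 1  t=0,i=2
  #.# -> #   bit 5 = 1  t=0,i=0
  #.. -> #   bit 4 = 1  t=0,i=5
  .## -> #   bit 3 = 1  t=0,i=1
  .#. -> .   bit 2 = 0  t=0,i=4
  ..# -> .   bit 1 = 0  t=0,i=7
  ... -> .   bit 0 = 0  t=0,i=6
  bits 11111000 = 248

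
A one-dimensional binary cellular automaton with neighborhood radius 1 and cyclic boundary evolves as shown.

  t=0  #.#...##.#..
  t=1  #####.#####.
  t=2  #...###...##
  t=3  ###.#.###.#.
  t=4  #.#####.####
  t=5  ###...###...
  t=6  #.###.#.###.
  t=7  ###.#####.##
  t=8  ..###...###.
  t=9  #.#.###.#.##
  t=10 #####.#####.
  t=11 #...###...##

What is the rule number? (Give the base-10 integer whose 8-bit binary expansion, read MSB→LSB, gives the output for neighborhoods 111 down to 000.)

  ###|.  b7=0 t=1,i=1
  ##.|#  b6=1 t=0,i=7
  #.#|#  b5=1 t=0,i=1
  #..|#  b4=1 t=0,i=3
  .##|#  b3=1 t=0,i=6
  .#.|#  b2=1 t=0,i=0
  ..#|.  b1=0 t=0,i=5
  ...|#  b0=1 t=0,i=4
  bits 01111101 = 125

125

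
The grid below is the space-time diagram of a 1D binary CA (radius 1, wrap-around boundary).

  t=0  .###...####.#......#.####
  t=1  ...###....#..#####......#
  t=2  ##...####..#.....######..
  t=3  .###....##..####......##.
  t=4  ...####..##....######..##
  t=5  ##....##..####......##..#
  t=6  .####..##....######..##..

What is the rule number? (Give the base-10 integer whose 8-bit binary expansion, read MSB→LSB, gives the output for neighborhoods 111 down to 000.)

  nb ###: next=.  (t=0,i=2, bit7=0)
  nb ##.: next=#  (t=0,i=3, bit6=1)
  nb #.#: next=.  (t=0,i=0, bit5=0)
  nb #..: next=#  (t=0,i=4, bit4=1)
  nb .##: next=.  (t=0,i=1, bit3=0)
  nb .#.: next=.  (t=0,i=12, bit2=0)
  nb ..#: next=.  (t=0,i=6, bit1=0)
  nb ...: next=#  (t=0,i=5, bit0=1)
  bits 01010001 = 81

81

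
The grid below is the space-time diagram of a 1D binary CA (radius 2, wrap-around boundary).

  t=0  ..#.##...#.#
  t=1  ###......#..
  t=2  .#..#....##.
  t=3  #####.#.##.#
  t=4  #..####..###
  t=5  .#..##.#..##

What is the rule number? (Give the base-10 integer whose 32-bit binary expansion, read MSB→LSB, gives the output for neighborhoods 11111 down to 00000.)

  [31] ##### => .  t=3,i=1
  [30] ####. => #  t=3,i=3
  [29] ###.# => #  t=3,i=4
  [28] ###.. => .  t=1,i=2
  [27] ##.## => #  t=3,i=10
  [26] ##.#. => #  t=3,i=5
  [25] ##..# => #  t=2,i=11
  [24] ##... => .  t=0,i=6
  [23] #.### => #  t=3,i=11
  [22] #.##. => .  t=0,i=4
  [21] #.#.# => #  t=3,i=6
  [20] #.#.. => .  t=0,i=11
  [19] #..## => .  t=1,i=11
  [18] #..#. => #  t=0,i=1
  [17] #...# => .  t=0,i=7
  [16] #.... => #  t=1,i=4
  [15] .#### => #  t=3,i=0
  [14] .###. => #  t=1,i=1
  [13] .##.# => #  t=3,i=9
  [12] .##.. => .  t=0,i=5
  [11] .#.## => .  t=0,i=3
  [10] .#.#. => .  t=0,i=10
  [9] .#..# => #  t=0,i=0
  [8] .#... => .  t=2,i=5
  [7] ..### => .  t=1,i=0
  [6] ..##. => #  t=2,i=9
  [5] ..#.# => #  t=0,i=2
  [4] ..#.. => #  t=1,i=9
  [3] ...## => #  t=2,i=8
  [2] ...#. => .  t=0,i=8
  [1] ....# => .  t=1,i=7
  [0] ..... => .  t=1,i=5
  bits 01101110101001011110001001111000 = 1856365176

1856365176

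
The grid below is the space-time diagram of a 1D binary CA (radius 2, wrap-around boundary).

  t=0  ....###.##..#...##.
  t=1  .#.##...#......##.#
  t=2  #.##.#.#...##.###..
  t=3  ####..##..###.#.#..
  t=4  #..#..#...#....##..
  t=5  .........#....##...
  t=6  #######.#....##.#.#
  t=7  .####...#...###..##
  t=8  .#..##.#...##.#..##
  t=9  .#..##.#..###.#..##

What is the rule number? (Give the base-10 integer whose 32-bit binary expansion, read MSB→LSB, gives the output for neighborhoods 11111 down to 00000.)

2446339309

  nb #####: next=#  (t=6,i=1, bit31=1)
  nb ####.: next=.  (t=3,i=2, bit30=0)
  nb ###.#: next=.  (t=0,i=6, bit29=0)
  nb ###..: next=#  (t=2,i=16, bit28=1)
  nb ##.##: next=.  (t=0,i=7, bit27=0)
  nb ##.#.: next=.  (t=1,i=17, bit26=0)
  nb ##..#: next=.  (t=0,i=10, bit25=0)
  nb ##...: next=#  (t=0,i=18, bit24=1)
  nb #.###: next=#  (t=2,i=14, bit23=1)
  nb #.##.: next=#  (t=0,i=8, bit22=1)
  nb #.#.#: next=.  (t=1,i=1, bit21=0)
  nb #.#..: next=#  (t=2,i=7, bit20=1)
  nb #..##: next=.  (t=3,i=5, bit19=0)
  nb #..#.: next=.  (t=0,i=11, bit18=0)
  nb #...#: next=.  (t=0,i=14, bit17=0)
  nb #....: next=.  (t=0,i=0, bit16=0)
  nb .####: next=.  (t=3,i=1, bit15=0)
  nb .###.: next=.  (t=0,i=5, bit14=0)
  nb .##.#: next=#  (t=1,i=16, bit13=1)
  nb .##..: next=.  (t=0,i=9, bit12=0)
  nb .#.##: next=#  (t=1,i=2, bit11=1)
  nb .#.#.: next=#  (t=1,i=0, bit10=1)
  nb .#..#: next=.  (t=3,i=17, bit9=0)
  nb .#...: next=.  (t=0,i=13, bit8=0)
  nb ..###: next=#  (t=0,i=4, bit7=1)
  nb ..##.: next=#  (t=0,i=16, bit6=1)
  nb ..#.#: next=#  (t=2,i=0, bit5=1)
  nb ..#..: next=.  (t=0,i=12, bit4=0)
  nb ...##: next=#  (t=0,i=3, bit3=1)
  nb ...#.: next=#  (t=1,i=7, bit2=1)
  nb ....#: next=.  (t=0,i=2, bit1=0)
  nb .....: next=#  (t=0,i=1, bit0=1)
  bits 10010001110100000010110011101101 = 2446339309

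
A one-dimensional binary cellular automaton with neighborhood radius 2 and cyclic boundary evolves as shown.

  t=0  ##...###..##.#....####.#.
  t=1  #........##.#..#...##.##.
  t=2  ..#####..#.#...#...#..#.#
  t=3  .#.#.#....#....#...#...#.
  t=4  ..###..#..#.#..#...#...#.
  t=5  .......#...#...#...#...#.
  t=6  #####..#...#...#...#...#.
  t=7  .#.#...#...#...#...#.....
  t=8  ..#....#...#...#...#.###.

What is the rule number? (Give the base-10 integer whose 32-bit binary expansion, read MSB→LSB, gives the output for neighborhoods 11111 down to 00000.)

1147765841

  #####|.  b31=0 t=2,i=4
  ####.|#  b30=1 t=0,i=20
  ###.#|.  b29=0 t=0,i=21
  ###..|.  b28=0 t=0,i=7
  ##.##|.  b27=0 t=1,i=21
  ##.#.|#  b26=1 t=0,i=12
  ##..#|.  b25=0 t=0,i=8
  ##...|.  b24=0 t=0,i=2
  #.###|.  b23=0 t=6,i=0
  #.##.|#  b22=1 t=0,i=0
  #.#.#|#  b21=1 t=0,i=23
  #.#..|.  b20=0 t=0,i=13
  #..##|#  b19=1 t=0,i=9
  #..#.|.  b18=0 t=1,i=14
  #...#|.  b17=0 t=0,i=3
  #....|#  b16=1 t=0,i=15
  .####|#  b15=1 t=0,i=19
  .###.|.  b14=0 t=0,i=6
  .##.#|.  b13=0 t=0,i=11
  .##..|.  b12=0 t=0,i=1
  .#.##|.  b11=0 t=0,i=24
  .#.#.|#  b10=1 t=2,i=10
  .#..#|.  b9=0 t=1,i=13
  .#...|.  b8=0 t=0,i=14
  ..###|.  b7=0 t=0,i=5
  ..##.|#  b6=1 t=0,i=10
  ..#.#|.  b5=0 t=2,i=9
  ..#..|#  b4=1 t=1,i=15
  ...##|.  b3=0 t=0,i=4
  ...#.|.  b2=0 t=2,i=14
  ....#|.  b1=0 t=0,i=16
  .....|#  b0=1 t=1,i=3
  bits 01000100011010011000010001010001 = 1147765841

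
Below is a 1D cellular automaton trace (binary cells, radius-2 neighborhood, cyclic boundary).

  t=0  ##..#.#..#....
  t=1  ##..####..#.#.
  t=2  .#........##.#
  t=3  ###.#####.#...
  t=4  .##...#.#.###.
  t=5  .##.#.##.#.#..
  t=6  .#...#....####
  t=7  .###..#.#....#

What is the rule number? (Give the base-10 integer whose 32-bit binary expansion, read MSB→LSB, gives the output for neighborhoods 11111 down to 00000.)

  [31] ##### => #  t=3,i=6
  [30] ####. => .  t=1,i=6
  [29] ###.# => #  t=3,i=2
  [28] ###.. => .  t=1,i=7
  [27] ##.## => .  t=3,i=3
  [26] ##.#. => .  t=2,i=12
  [25] ##..# => .  t=0,i=2
  [24] ##... => .  t=4,i=3
  [23] #.### => .  t=3,i=4
  [22] #.##. => .  t=1,i=0
  [21] #.#.# => .  t=1,i=12
  [20] #.#.. => #  t=0,i=6
  [19] #..## => .  t=1,i=3
  [18] #..#. => .  t=0,i=3
  [17] #...# => #  t=3,i=12
  [16] #.... => .  t=0,i=11
  [15] .#### => .  t=1,i=5
  [14] .###. => #  t=3,i=1
  [13] .##.# => .  t=2,i=11
  [12] .##.. => #  t=0,i=1
  [11] .#.## => #  t=1,i=13
  [10] .#.#. => #  t=0,i=5
  [9] .#..# => #  t=0,i=7
  [8] .#... => #  t=0,i=10
  [7] ..### => .  t=1,i=4
  [6] ..##. => #  t=0,i=0
  [5] ..#.# => #  t=0,i=4
  [4] ..#.. => .  t=0,i=9
  [3] ...## => .  t=0,i=13
  [2] ...#. => .  t=4,i=5
  [1] ....# => #  t=0,i=12
  [0] ..... => #  t=2,i=4
  bits 10100000000100100101111101100011 = 2685558627

2685558627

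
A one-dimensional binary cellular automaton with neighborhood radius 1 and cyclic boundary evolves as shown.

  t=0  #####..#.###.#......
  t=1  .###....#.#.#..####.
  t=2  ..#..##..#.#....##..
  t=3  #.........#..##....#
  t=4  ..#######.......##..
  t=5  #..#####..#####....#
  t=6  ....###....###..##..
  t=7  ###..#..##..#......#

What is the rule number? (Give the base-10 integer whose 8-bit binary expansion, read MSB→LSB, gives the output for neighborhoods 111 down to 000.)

161

  nb ###: next=#  (t=0,i=1, bit7=1)
  nb ##.: next=.  (t=0,i=4, bit6=0)
  nb #.#: next=#  (t=0,i=8, bit5=1)
  nb #..: next=.  (t=0,i=5, bit4=0)
  nb .##: next=.  (t=0,i=0, bit3=0)
  nb .#.: next=.  (t=0,i=7, bit2=0)
  nb ..#: next=.  (t=0,i=6, bit1=0)
  nb ...: next=#  (t=0,i=15, bit0=1)
  bits 10100001 = 161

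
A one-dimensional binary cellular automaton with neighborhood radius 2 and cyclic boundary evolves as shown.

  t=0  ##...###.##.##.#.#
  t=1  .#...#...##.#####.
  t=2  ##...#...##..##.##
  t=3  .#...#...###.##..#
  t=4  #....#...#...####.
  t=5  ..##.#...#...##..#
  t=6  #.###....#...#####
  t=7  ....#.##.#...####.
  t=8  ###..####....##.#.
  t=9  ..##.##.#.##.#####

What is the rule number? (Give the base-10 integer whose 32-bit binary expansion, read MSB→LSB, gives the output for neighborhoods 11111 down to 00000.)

2523250387

  nb #####: next=#  (t=1,i=14, bit31=1)
  nb ####.: next=.  (t=1,i=15, bit30=0)
  nb ###.#: next=.  (t=0,i=7, bit29=0)
  nb ###..: next=#  (t=0,i=1, bit28=1)
  nb ##.##: next=.  (t=0,i=8, bit27=0)
  nb ##.#.: next=#  (t=0,i=14, bit26=1)
  nb ##..#: next=#  (t=1,i=17, bit25=1)
  nb ##...: next=.  (t=0,i=2, bit24=0)
  nb #.###: next=.  (t=0,i=17, bit23=0)
  nb #.##.: next=#  (t=0,i=9, bit22=1)
  nb #.#.#: next=#  (t=0,i=15, bit21=1)
  nb #.#..: next=.  (t=3,i=1, bit20=0)
  nb #..##: next=.  (t=2,i=12, bit19=0)
  nb #..#.: next=#  (t=1,i=0, bit18=1)
  nb #...#: next=.  (t=0,i=3, bit17=0)
  nb #....: next=#  (t=4,i=2, bit16=1)
  nb .####: next=#  (t=1,i=13, bit15=1)
  nb .###.: next=.  (t=0,i=0, bit14=0)
  nb .##.#: next=#  (t=0,i=10, bit13=1)
  nb .##..: next=#  (t=2,i=10, bit12=1)
  nb .#.##: next=#  (t=0,i=16, bit11=1)
  nb .#.#.: next=#  (t=3,i=0, bit10=1)
  nb .#..#: next=#  (t=5,i=0, bit9=1)
  nb .#...: next=.  (t=1,i=2, bit8=0)
  nb ..###: next=#  (t=0,i=5, bit7=1)
  nb ..##.: next=#  (t=1,i=9, bit6=1)
  nb ..#.#: next=.  (t=3,i=17, bit5=0)
  nb ..#..: next=#  (t=1,i=1, bit4=1)
  nb ...##: next=.  (t=0,i=4, bit3=0)
  nb ...#.: next=.  (t=1,i=4, bit2=0)
  nb ....#: next=#  (t=4,i=3, bit1=1)
  nb .....: next=#  (t=7,i=1, bit0=1)
  bits 10010110011001011011111011010011 = 2523250387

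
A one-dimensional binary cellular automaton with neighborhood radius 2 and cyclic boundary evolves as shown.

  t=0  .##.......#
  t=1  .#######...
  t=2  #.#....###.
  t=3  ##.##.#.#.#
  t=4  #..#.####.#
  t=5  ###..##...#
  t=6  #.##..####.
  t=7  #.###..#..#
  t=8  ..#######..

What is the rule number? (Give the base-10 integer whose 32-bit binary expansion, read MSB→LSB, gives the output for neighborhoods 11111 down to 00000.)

401069849

  #####|.  b31=0 t=1,i=3
  ####.|.  b30=0 t=1,i=6
  ###.#|.  b29=0 t=2,i=9
  ###..|#  b28=1 t=1,i=7
  ##.##|.  b27=0 t=3,i=2
  ##.#.|#  b26=1 t=2,i=10
  ##..#|#  b25=1 t=4,i=1
  ##...|#  b24=1 t=0,i=3
  #.###|#  b23=1 t=3,i=10
  #.##.|#  b22=1 t=0,i=1
  #.#.#|#  b21=1 t=2,i=0
  #.#..|.  b20=0 t=2,i=2
  #..##|.  b19=0 t=5,i=4
  #..#.|#  b18=1 t=4,i=2
  #...#|#  b17=1 t=5,i=8
  #....|#  b16=1 t=0,i=4
  .####|#  b15=1 t=1,i=2
  .###.|#  b14=1 t=2,i=8
  .##.#|.  b13=0 t=3,i=4
  .##..|#  b12=1 t=0,i=2
  .#.##|.  b11=0 t=0,i=0
  .#.#.|#  b10=1 t=2,i=1
  .#..#|#  b9=1 t=7,i=8
  .#...|#  b8=1 t=2,i=3
  ..###|.  b7=0 t=1,i=1
  ..##.|.  b6=0 t=5,i=5
  ..#.#|.  b5=0 t=0,i=10
  ..#..|#  b4=1 t=7,i=7
  ...##|#  b3=1 t=1,i=0
  ...#.|.  b2=0 t=0,i=9
  ....#|.  b1=0 t=0,i=8
  .....|#  b0=1 t=0,i=5
  bits 00010111111001111101011100011001 = 401069849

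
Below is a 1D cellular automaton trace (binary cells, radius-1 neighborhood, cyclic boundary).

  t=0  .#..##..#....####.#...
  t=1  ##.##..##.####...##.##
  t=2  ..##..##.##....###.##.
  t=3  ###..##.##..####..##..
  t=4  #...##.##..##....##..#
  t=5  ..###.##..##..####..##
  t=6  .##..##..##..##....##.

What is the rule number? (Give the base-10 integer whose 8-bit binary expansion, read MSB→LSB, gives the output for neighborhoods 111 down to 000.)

  nb ###: next=.  (t=0,i=14, bit7=0)
  nb ##.: next=.  (t=0,i=5, bit6=0)
  nb #.#: next=#  (t=0,i=17, bit5=1)
  nb #..: next=.  (t=0,i=2, bit4=0)
  nb .##: next=#  (t=0,i=4, bit3=1)
  nb .#.: next=#  (t=0,i=1, bit2=1)
  nb ..#: next=#  (t=0,i=0, bit1=1)
  nb ...: next=#  (t=0,i=10, bit0=1)
  bits 00101111 = 47

47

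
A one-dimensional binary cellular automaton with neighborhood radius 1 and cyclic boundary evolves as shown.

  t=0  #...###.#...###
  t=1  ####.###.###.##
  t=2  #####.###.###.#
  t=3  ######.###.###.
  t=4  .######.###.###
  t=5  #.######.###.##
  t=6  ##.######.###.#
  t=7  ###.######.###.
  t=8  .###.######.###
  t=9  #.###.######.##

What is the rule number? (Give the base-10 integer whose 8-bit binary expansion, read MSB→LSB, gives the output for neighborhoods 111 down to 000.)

  nb ###: next=#  (t=0,i=5, bit7=1)
  nb ##.: next=#  (t=0,i=0, bit6=1)
  nb #.#: next=#  (t=0,i=7, bit5=1)
  nb #..: next=#  (t=0,i=1, bit4=1)
  nb .##: next=.  (t=0,i=4, bit3=0)
  nb .#.: next=.  (t=0,i=8, bit2=0)
  nb ..#: next=#  (t=0,i=3, bit1=1)
  nb ...: next=#  (t=0,i=2, bit0=1)
  bits 11110011 = 243

243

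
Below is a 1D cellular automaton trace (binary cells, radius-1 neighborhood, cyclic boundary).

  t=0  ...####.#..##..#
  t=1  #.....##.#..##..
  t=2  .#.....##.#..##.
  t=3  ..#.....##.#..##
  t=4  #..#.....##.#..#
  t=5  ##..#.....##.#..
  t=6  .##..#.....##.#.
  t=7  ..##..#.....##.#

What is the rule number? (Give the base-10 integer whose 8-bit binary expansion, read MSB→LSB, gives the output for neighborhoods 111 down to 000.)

  [7] ### => .  t=0,i=4
  [6] ##. => #  t=0,i=6
  [5] #.# => #  t=0,i=7
  [4] #.. => #  t=0,i=0
  [3] .## => .  t=0,i=3
  [2] .#. => .  t=0,i=8
  [1] ..# => .  t=0,i=2
  [0] ... => .  t=0,i=1
  bits 01110000 = 112

112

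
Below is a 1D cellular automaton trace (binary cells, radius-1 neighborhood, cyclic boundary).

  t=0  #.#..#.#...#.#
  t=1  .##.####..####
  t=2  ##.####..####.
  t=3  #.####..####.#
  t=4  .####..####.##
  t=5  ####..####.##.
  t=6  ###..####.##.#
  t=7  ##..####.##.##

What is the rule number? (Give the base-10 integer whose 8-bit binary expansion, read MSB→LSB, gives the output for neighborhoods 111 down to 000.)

174

  [7] ### => #  t=1,i=5
  [6] ##. => .  t=0,i=0
  [5] #.# => #  t=0,i=1
  [4] #.. => .  t=0,i=3
  [3] .## => #  t=0,i=13
  [2] .#. => #  t=0,i=2
  [1] ..# => #  t=0,i=4
  [0] ... => .  t=0,i=9
  bits 10101110 = 174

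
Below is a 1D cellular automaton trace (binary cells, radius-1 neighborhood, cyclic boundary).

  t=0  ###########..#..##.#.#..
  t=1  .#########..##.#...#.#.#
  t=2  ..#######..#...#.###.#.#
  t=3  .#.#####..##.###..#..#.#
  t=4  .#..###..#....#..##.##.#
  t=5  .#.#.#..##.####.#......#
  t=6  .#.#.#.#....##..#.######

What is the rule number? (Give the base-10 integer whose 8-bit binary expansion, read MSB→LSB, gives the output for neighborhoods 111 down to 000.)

135

  ### -> #   bit 7 = 1  t=0,i=1
  ##. -> .   bit 6 = 0  t=0,i=10
  #.# -> .   bit 5 = 0  t=0,i=18
  #.. -> .   bit 4 = 0  t=0,i=11
  .## -> .   bit 3 = 0  t=0,i=0
  .#. -> #   bit 2 = 1  t=0,i=13
  ..# -> #   bit 1 = 1  t=0,i=12
  ... -> #   bit 0 = 1  t=1,i=17
  bits 10000111 = 135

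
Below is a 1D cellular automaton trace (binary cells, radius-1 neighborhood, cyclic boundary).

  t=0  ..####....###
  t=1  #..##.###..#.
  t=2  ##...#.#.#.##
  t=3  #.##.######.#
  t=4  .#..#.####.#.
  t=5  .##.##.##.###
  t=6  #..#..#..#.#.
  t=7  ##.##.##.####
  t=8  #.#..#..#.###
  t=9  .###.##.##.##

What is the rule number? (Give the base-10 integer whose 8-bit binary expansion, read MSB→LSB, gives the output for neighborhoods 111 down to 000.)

  nb ###: next=#  (t=0,i=3, bit7=1)
  nb ##.: next=.  (t=0,i=5, bit6=0)
  nb #.#: next=#  (t=1,i=5, bit5=1)
  nb #..: next=#  (t=0,i=0, bit4=1)
  nb .##: next=.  (t=0,i=2, bit3=0)
  nb .#.: next=#  (t=1,i=0, bit2=1)
  nb ..#: next=.  (t=0,i=1, bit1=0)
  nb ...: next=#  (t=0,i=7, bit0=1)
  bits 10110101 = 181

181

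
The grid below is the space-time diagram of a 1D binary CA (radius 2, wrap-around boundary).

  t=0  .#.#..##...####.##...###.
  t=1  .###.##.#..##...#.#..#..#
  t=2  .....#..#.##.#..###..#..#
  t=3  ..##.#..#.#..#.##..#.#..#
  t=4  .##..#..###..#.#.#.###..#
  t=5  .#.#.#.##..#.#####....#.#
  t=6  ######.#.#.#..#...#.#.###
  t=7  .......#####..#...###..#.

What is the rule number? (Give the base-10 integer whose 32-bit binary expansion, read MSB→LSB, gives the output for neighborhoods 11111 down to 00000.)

  [31] ##### => .  t=5,i=15
  [30] ####. => .  t=0,i=13
  [29] ###.# => .  t=0,i=14
  [28] ###.. => .  t=0,i=23
  [27] ##.## => .  t=0,i=15
  [26] ##.#. => .  t=1,i=7
  [25] ##..# => #  t=0,i=24
  [24] ##... => #  t=0,i=8
  [23] #.### => .  t=1,i=1
  [22] #.##. => #  t=0,i=16
  [21] #.#.# => #  t=4,i=15
  [20] #.#.. => #  t=0,i=3
  [19] #..## => #  t=0,i=5
  [18] #..#. => .  t=0,i=0
  [17] #...# => .  t=0,i=9
  [16] #.... => .  t=2,i=1
  [15] .#### => #  t=0,i=12
  [14] .###. => .  t=0,i=22
  [13] .##.# => .  t=1,i=6
  [12] .##.. => .  t=0,i=7
  [11] .#.## => .  t=1,i=0
  [10] .#.#. => #  t=0,i=2
  [9] .#..# => .  t=0,i=4
  [8] .#... => .  t=2,i=0
  [7] ..### => #  t=0,i=11
  [6] ..##. => #  t=0,i=6
  [5] ..#.# => #  t=0,i=1
  [4] ..#.. => #  t=1,i=21
  [3] ...## => .  t=0,i=10
  [2] ...#. => .  t=1,i=15
  [1] ....# => #  t=2,i=3
  [0] ..... => #  t=2,i=2
  bits 00000011011110001000010011110011 = 58230003

58230003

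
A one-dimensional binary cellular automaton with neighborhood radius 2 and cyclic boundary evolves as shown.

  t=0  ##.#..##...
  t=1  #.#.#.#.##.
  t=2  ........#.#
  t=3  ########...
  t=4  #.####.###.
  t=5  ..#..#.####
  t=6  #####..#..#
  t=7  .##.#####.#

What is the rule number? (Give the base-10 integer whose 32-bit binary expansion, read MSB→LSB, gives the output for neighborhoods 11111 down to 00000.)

  ##### -> #   bit 31 = 1  t=3,i=2
  ####. -> .   bit 30 = 0  t=3,i=6
  ###.# -> #   bit 29 = 1  t=4,i=5
  ###.. -> #   bit 28 = 1  t=3,i=7
  ##.## -> .   bit 27 = 0  t=4,i=6
  ##.#. -> #   bit 26 = 1  t=0,i=2
  ##..# -> #   bit 25 = 1  t=5,i=0
  ##... -> #   bit 24 = 1  t=0,i=8
  #.### -> #   bit 23 = 1  t=4,i=2
  #.##. -> #   bit 22 = 1  t=1,i=8
  #.#.# -> .   bit 21 = 0  t=1,i=0
  #.#.. -> .   bit 20 = 0  t=0,i=3
  #..## -> .   bit 19 = 0  t=0,i=5
  #..#. -> #   bit 18 = 1  t=5,i=1
  #...# -> #   bit 17 = 1  t=0,i=9
  #.... -> #   bit 16 = 1  t=2,i=1
  .#### -> .   bit 15 = 0  t=3,i=1
  .###. -> #   bit 14 = 1  t=4,i=8
  .##.# -> .   bit 13 = 0  t=0,i=1
  .##.. -> .   bit 12 = 0  t=0,i=7
  .#.## -> .   bit 11 = 0  t=1,i=7
  .#.#. -> .   bit 10 = 0  t=1,i=1
  .#..# -> #   bit 9 = 1  t=0,i=4
  .#... -> #   bit 8 = 1  t=2,i=0
  ..### -> #   bit 7 = 1  t=3,i=0
  ..##. -> #   bit 6 = 1  t=0,i=0
  ..#.# -> .   bit 5 = 0  t=2,i=8
  ..#.. -> #   bit 4 = 1  t=5,i=2
  ...## -> .   bit 3 = 0  t=0,i=10
  ...#. -> #   bit 2 = 1  t=2,i=7
  ....# -> #   bit 1 = 1  t=2,i=6
  ..... -> #   bit 0 = 1  t=2,i=2
  bits 10110111110001110100001111010111 = 3083289559

3083289559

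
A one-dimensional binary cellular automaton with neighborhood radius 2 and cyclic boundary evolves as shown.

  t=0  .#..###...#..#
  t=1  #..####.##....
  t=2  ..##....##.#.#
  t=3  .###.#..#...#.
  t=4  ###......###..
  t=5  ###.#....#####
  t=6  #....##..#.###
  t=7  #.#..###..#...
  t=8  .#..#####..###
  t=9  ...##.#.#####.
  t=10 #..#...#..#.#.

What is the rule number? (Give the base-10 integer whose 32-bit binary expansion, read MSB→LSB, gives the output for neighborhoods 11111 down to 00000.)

2454412740

  [31] ##### => #  t=5,i=0
  [30] ####. => .  t=1,i=5
  [29] ###.# => .  t=1,i=6
  [28] ###.. => #  t=0,i=6
  [27] ##.## => .  t=1,i=7
  [26] ##.#. => .  t=2,i=10
  [25] ##..# => #  t=4,i=12
  [24] ##... => .  t=0,i=7
  [23] #.### => .  t=6,i=11
  [22] #.##. => #  t=1,i=8
  [21] #.#.# => .  t=2,i=11
  [20] #.#.. => .  t=0,i=1
  [19] #..## => #  t=0,i=3
  [18] #..#. => .  t=0,i=12
  [17] #...# => #  t=0,i=8
  [16] #.... => #  t=1,i=11
  [15] .#### => .  t=1,i=4
  [14] .###. => #  t=0,i=5
  [13] .##.# => .  t=2,i=9
  [12] .##.. => #  t=1,i=9
  [11] .#.## => #  t=6,i=10
  [10] .#.#. => #  t=0,i=0
  [9] .#..# => .  t=0,i=2
  [8] .#... => #  t=3,i=9
  [7] ..### => #  t=0,i=4
  [6] ..##. => #  t=2,i=2
  [5] ..#.# => .  t=0,i=13
  [4] ..#.. => .  t=0,i=10
  [3] ...## => .  t=2,i=7
  [2] ...#. => #  t=0,i=9
  [1] ....# => .  t=1,i=12
  [0] ..... => .  t=4,i=5
  bits 10010010010010110101110111000100 = 2454412740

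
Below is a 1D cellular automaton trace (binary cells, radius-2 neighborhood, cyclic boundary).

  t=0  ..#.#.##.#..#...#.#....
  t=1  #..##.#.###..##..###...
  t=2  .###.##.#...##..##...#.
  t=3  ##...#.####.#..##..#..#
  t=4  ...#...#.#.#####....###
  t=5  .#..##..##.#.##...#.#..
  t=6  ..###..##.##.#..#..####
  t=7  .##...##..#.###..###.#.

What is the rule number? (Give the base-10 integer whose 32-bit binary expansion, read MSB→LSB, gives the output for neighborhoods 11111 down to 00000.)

3304720322

  nb #####: next=#  (t=4,i=13, bit31=1)
  nb ####.: next=#  (t=3,i=9, bit30=1)
  nb ###.#: next=.  (t=2,i=3, bit29=0)
  nb ###..: next=.  (t=1,i=10, bit28=0)
  nb ##.##: next=.  (t=2,i=4, bit27=0)
  nb ##.#.: next=#  (t=0,i=8, bit26=1)
  nb ##..#: next=.  (t=1,i=11, bit25=0)
  nb ##...: next=.  (t=1,i=20, bit24=0)
  nb #.###: next=#  (t=1,i=8, bit23=1)
  nb #.##.: next=#  (t=0,i=6, bit22=1)
  nb #.#.#: next=#  (t=0,i=4, bit21=1)
  nb #.#..: next=#  (t=0,i=9, bit20=1)
  nb #..##: next=#  (t=1,i=2, bit19=1)
  nb #..#.: next=.  (t=0,i=11, bit18=0)
  nb #...#: next=#  (t=0,i=14, bit17=1)
  nb #....: next=.  (t=0,i=20, bit16=0)
  nb .####: next=.  (t=3,i=8, bit15=0)
  nb .###.: next=.  (t=1,i=9, bit14=0)
  nb .##.#: next=.  (t=0,i=7, bit13=0)
  nb .##..: next=.  (t=1,i=14, bit12=0)
  nb .#.##: next=.  (t=0,i=5, bit11=0)
  nb .#.#.: next=#  (t=0,i=3, bit10=1)
  nb .#..#: next=#  (t=0,i=10, bit9=1)
  nb .#...: next=#  (t=0,i=13, bit8=1)
  nb ..###: next=#  (t=1,i=17, bit7=1)
  nb ..##.: next=#  (t=1,i=3, bit6=1)
  nb ..#.#: next=.  (t=0,i=2, bit5=0)
  nb ..#..: next=.  (t=0,i=12, bit4=0)
  nb ...##: next=.  (t=2,i=11, bit3=0)
  nb ...#.: next=.  (t=0,i=1, bit2=0)
  nb ....#: next=#  (t=0,i=0, bit1=1)
  nb .....: next=.  (t=0,i=21, bit0=0)
  bits 11000100111110100000011111000010 = 3304720322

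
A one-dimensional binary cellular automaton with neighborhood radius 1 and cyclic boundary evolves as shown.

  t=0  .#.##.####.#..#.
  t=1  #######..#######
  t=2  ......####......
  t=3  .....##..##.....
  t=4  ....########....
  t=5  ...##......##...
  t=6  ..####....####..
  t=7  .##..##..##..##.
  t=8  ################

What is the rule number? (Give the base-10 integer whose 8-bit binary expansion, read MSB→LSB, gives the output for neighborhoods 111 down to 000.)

  ###|.  b7=0 t=0,i=7
  ##.|#  b6=1 t=0,i=4
  #.#|#  b5=1 t=0,i=2
  #..|#  b4=1 t=0,i=12
  .##|#  b3=1 t=0,i=3
  .#.|#  b2=1 t=0,i=1
  ..#|#  b1=1 t=0,i=0
  ...|.  b0=0 t=2,i=0
  bits 01111110 = 126

126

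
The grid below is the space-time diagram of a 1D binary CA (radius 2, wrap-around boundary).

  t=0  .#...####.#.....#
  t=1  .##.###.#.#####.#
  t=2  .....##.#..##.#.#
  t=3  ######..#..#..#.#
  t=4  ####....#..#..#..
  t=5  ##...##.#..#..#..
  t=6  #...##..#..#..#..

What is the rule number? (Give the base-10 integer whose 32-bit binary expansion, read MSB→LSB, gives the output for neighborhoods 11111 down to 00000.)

2687615483

  nb #####: next=#  (t=1,i=12, bit31=1)
  nb ####.: next=.  (t=0,i=7, bit30=0)
  nb ###.#: next=#  (t=0,i=8, bit29=1)
  nb ###..: next=.  (t=3,i=5, bit28=0)
  nb ##.##: next=.  (t=1,i=3, bit27=0)
  nb ##.#.: next=.  (t=0,i=9, bit26=0)
  nb ##..#: next=.  (t=3,i=6, bit25=0)
  nb ##...: next=.  (t=4,i=4, bit24=0)
  nb #.###: next=.  (t=1,i=4, bit23=0)
  nb #.##.: next=.  (t=1,i=1, bit22=0)
  nb #.#.#: next=#  (t=1,i=8, bit21=1)
  nb #.#..: next=#  (t=0,i=1, bit20=1)
  nb #..##: next=.  (t=2,i=10, bit19=0)
  nb #..#.: next=.  (t=3,i=7, bit18=0)
  nb #...#: next=.  (t=0,i=3, bit17=0)
  nb #....: next=#  (t=0,i=12, bit16=1)
  nb .####: next=#  (t=0,i=6, bit15=1)
  nb .###.: next=#  (t=1,i=5, bit14=1)
  nb .##.#: next=.  (t=1,i=2, bit13=0)
  nb .##..: next=.  (t=5,i=1, bit12=0)
  nb .#.##: next=.  (t=1,i=0, bit11=0)
  nb .#.#.: next=.  (t=0,i=0, bit10=0)
  nb .#..#: next=.  (t=2,i=9, bit9=0)
  nb .#...: next=#  (t=0,i=2, bit8=1)
  nb ..###: next=#  (t=0,i=5, bit7=1)
  nb ..##.: next=#  (t=2,i=5, bit6=1)
  nb ..#.#: next=#  (t=0,i=16, bit5=1)
  nb ..#..: next=#  (t=3,i=8, bit4=1)
  nb ...##: next=#  (t=0,i=4, bit3=1)
  nb ...#.: next=.  (t=0,i=15, bit2=0)
  nb ....#: next=#  (t=0,i=14, bit1=1)
  nb .....: next=#  (t=0,i=13, bit0=1)
  bits 10100000001100011100000111111011 = 2687615483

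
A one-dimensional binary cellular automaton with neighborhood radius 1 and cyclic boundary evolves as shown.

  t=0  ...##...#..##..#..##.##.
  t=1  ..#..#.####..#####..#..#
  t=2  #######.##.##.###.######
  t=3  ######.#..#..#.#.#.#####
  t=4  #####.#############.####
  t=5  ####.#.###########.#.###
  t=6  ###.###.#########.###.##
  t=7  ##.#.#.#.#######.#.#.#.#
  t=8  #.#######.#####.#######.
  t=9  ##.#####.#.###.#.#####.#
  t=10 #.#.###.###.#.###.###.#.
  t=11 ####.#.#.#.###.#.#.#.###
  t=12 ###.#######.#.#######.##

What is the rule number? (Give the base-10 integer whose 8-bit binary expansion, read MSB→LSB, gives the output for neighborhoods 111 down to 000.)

  ###|#  b7=1 t=1,i=8
  ##.|.  b6=0 t=0,i=4
  #.#|#  b5=1 t=0,i=20
  #..|#  b4=1 t=0,i=5
  .##|.  b3=0 t=0,i=3
  .#.|#  b2=1 t=0,i=8
  ..#|#  b1=1 t=0,i=2
  ...|.  b0=0 t=0,i=0
  bits 10110110 = 182

182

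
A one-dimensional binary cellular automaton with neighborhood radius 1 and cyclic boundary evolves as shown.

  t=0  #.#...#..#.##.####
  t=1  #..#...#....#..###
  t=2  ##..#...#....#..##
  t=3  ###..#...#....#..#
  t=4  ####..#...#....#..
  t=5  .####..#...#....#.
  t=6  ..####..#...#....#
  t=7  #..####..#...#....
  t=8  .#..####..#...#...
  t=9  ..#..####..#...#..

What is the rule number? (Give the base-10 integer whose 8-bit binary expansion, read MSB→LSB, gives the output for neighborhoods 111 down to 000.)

  nb ###: next=#  (t=0,i=15, bit7=1)
  nb ##.: next=#  (t=0,i=0, bit6=1)
  nb #.#: next=.  (t=0,i=1, bit5=0)
  nb #..: next=#  (t=0,i=3, bit4=1)
  nb .##: next=.  (t=0,i=11, bit3=0)
  nb .#.: next=.  (t=0,i=2, bit2=0)
  nb ..#: next=.  (t=0,i=5, bit1=0)
  nb ...: next=.  (t=0,i=4, bit0=0)
  bits 11010000 = 208

208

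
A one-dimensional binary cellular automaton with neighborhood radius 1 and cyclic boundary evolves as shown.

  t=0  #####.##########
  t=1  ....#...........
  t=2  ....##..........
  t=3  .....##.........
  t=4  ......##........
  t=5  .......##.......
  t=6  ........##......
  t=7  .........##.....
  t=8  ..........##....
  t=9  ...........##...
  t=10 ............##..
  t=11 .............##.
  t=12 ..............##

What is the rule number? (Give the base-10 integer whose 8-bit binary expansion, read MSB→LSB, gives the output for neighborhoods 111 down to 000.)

  nb ###: next=.  (t=0,i=0, bit7=0)
  nb ##.: next=#  (t=0,i=4, bit6=1)
  nb #.#: next=.  (t=0,i=5, bit5=0)
  nb #..: next=#  (t=1,i=5, bit4=1)
  nb .##: next=.  (t=0,i=6, bit3=0)
  nb .#.: next=#  (t=1,i=4, bit2=1)
  nb ..#: next=.  (t=1,i=3, bit1=0)
  nb ...: next=.  (t=1,i=0, bit0=0)
  bits 01010100 = 84

84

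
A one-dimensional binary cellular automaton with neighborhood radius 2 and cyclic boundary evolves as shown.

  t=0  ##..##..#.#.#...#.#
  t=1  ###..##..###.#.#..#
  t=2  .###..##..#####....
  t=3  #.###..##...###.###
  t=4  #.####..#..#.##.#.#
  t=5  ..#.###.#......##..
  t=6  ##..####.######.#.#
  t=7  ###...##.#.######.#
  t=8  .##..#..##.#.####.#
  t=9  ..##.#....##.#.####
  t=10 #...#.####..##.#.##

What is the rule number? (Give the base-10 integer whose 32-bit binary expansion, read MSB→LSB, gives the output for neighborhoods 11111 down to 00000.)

4137768223

  [31] ##### => #  t=2,i=12
  [30] ####. => #  t=1,i=1
  [29] ###.# => #  t=1,i=11
  [28] ###.. => #  t=0,i=1
  [27] ##.## => .  t=3,i=1
  [26] ##.#. => #  t=1,i=12
  [25] ##..# => #  t=0,i=2
  [24] ##... => .  t=2,i=15
  [23] #.### => #  t=0,i=18
  [22] #.##. => .  t=4,i=13
  [21] #.#.# => #  t=0,i=10
  [20] #.#.. => .  t=0,i=12
  [19] #..## => .  t=0,i=3
  [18] #..#. => .  t=0,i=7
  [17] #...# => .  t=0,i=14
  [16] #.... => #  t=2,i=16
  [15] .#### => .  t=1,i=0
  [14] .###. => #  t=0,i=0
  [13] .##.# => .  t=4,i=0
  [12] .##.. => #  t=0,i=5
  [11] .#.## => .  t=0,i=17
  [10] .#.#. => #  t=0,i=9
  [9] .#..# => .  t=1,i=16
  [8] .#... => #  t=0,i=13
  [7] ..### => .  t=1,i=9
  [6] ..##. => .  t=0,i=4
  [5] ..#.# => .  t=0,i=8
  [4] ..#.. => #  t=4,i=8
  [3] ...## => #  t=2,i=0
  [2] ...#. => #  t=0,i=15
  [1] ....# => #  t=2,i=18
  [0] ..... => #  t=2,i=17
  bits 11110110101000010101010100011111 = 4137768223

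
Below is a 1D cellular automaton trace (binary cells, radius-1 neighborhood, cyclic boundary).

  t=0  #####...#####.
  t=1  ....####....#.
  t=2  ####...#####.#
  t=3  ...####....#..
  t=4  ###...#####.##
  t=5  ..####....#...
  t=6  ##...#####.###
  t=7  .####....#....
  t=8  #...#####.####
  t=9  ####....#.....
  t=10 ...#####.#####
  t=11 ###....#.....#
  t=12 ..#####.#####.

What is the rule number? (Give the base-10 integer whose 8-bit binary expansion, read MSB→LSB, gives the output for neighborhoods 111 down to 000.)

  nb ###: next=.  (t=0,i=1, bit7=0)
  nb ##.: next=#  (t=0,i=4, bit6=1)
  nb #.#: next=.  (t=0,i=13, bit5=0)
  nb #..: next=#  (t=0,i=5, bit4=1)
  nb .##: next=.  (t=0,i=0, bit3=0)
  nb .#.: next=.  (t=1,i=12, bit2=0)
  nb ..#: next=#  (t=0,i=7, bit1=1)
  nb ...: next=#  (t=0,i=6, bit0=1)
  bits 01010011 = 83

83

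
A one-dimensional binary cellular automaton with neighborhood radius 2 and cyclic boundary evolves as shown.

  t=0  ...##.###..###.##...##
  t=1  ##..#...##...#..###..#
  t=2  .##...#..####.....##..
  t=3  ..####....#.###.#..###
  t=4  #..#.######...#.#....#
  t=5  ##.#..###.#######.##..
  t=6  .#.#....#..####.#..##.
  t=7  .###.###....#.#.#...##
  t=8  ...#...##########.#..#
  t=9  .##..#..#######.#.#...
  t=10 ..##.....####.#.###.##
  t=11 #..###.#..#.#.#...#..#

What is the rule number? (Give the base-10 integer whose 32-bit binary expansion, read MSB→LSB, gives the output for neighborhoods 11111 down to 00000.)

  nb #####: next=#  (t=4,i=7, bit31=1)
  nb ####.: next=.  (t=2,i=11, bit30=0)
  nb ###.#: next=#  (t=0,i=13, bit29=1)
  nb ###..: next=#  (t=0,i=8, bit28=1)
  nb ##.##: next=.  (t=0,i=5, bit27=0)
  nb ##.#.: next=.  (t=3,i=15, bit26=0)
  nb ##..#: next=#  (t=0,i=9, bit25=1)
  nb ##...: next=#  (t=0,i=0, bit24=1)
  nb #.###: next=.  (t=0,i=6, bit23=0)
  nb #.##.: next=.  (t=0,i=15, bit22=0)
  nb #.#.#: next=#  (t=7,i=14, bit21=1)
  nb #.#..: next=#  (t=3,i=16, bit20=1)
  nb #..##: next=.  (t=0,i=10, bit19=0)
  nb #..#.: next=.  (t=1,i=3, bit18=0)
  nb #...#: next=#  (t=0,i=1, bit17=1)
  nb #....: next=#  (t=2,i=14, bit16=1)
  nb .####: next=#  (t=2,i=10, bit15=1)
  nb .###.: next=.  (t=0,i=7, bit14=0)
  nb .##.#: next=#  (t=0,i=4, bit13=1)
  nb .##..: next=#  (t=0,i=16, bit12=1)
  nb .#.##: next=.  (t=3,i=11, bit11=0)
  nb .#.#.: next=#  (t=4,i=15, bit10=1)
  nb .#..#: next=.  (t=1,i=14, bit9=0)
  nb .#...: next=.  (t=1,i=5, bit8=0)
  nb ..###: next=.  (t=0,i=11, bit7=0)
  nb ..##.: next=.  (t=0,i=3, bit6=0)
  nb ..#.#: next=#  (t=3,i=10, bit5=1)
  nb ..#..: next=.  (t=1,i=4, bit4=0)
  nb ...##: next=.  (t=0,i=2, bit3=0)
  nb ...#.: next=#  (t=1,i=12, bit2=1)
  nb ....#: next=#  (t=2,i=16, bit1=1)
  nb .....: next=.  (t=2,i=15, bit0=0)
  bits 10110011001100111011010000100110 = 3006510118

3006510118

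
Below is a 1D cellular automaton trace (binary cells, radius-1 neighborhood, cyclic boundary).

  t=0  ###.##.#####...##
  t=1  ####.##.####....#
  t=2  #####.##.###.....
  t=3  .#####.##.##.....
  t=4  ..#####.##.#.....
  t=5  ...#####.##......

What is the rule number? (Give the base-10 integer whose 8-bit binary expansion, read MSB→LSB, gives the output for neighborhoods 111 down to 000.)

224

  [7] ### => #  t=0,i=0
  [6] ##. => #  t=0,i=2
  [5] #.# => #  t=0,i=3
  [4] #.. => .  t=0,i=12
  [3] .## => .  t=0,i=4
  [2] .#. => .  t=4,i=11
  [1] ..# => .  t=0,i=14
  [0] ... => .  t=0,i=13
  bits 11100000 = 224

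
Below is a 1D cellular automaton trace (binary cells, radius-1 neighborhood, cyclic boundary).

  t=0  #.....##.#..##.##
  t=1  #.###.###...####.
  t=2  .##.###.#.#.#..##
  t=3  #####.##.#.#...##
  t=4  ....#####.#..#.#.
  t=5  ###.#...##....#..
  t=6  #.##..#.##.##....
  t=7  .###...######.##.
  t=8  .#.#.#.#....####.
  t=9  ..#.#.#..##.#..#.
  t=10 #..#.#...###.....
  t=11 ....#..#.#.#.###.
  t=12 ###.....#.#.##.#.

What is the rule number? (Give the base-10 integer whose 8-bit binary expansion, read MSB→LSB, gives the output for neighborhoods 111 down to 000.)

  ### -> .   bit 7 = 0  t=0,i=16
  ##. -> #   bit 6 = 1  t=0,i=0
  #.# -> #   bit 5 = 1  t=0,i=8
  #.. -> .   bit 4 = 0  t=0,i=1
  .## -> #   bit 3 = 1  t=0,i=6
  .#. -> .   bit 2 = 0  t=0,i=9
  ..# -> .   bit 1 = 0  t=0,i=5
  ... -> #   bit 0 = 1  t=0,i=2
  bits 01101001 = 105

105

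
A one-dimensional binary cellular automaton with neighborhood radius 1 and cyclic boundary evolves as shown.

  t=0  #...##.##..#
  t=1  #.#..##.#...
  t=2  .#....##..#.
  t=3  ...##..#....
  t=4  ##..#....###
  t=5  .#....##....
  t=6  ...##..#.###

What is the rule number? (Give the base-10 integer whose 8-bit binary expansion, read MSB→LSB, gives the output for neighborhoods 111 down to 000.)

97

  ###|.  b7=0 t=4,i=0
  ##.|#  b6=1 t=0,i=0
  #.#|#  b5=1 t=0,i=6
  #..|.  b4=0 t=0,i=1
  .##|.  b3=0 t=0,i=4
  .#.|.  b2=0 t=1,i=0
  ..#|.  b1=0 t=0,i=3
  ...|#  b0=1 t=0,i=2
  bits 01100001 = 97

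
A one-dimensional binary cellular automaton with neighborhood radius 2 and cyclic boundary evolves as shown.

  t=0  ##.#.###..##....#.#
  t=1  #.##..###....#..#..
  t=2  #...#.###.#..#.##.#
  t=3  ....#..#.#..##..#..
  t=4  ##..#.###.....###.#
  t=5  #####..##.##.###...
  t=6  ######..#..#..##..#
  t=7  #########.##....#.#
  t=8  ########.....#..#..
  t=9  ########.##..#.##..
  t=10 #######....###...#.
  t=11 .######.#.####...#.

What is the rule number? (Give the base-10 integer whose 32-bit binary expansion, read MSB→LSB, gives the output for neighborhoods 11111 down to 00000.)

3592807609

  #####|#  b31=1 t=5,i=2
  ####.|#  b30=1 t=5,i=3
  ###.#|.  b29=0 t=0,i=1
  ###..|#  b28=1 t=0,i=7
  ##.##|.  b27=0 t=2,i=17
  ##.#.|#  b26=1 t=0,i=2
  ##..#|#  b25=1 t=0,i=8
  ##...|.  b24=0 t=0,i=12
  #.###|.  b23=0 t=0,i=5
  #.##.|.  b22=0 t=1,i=2
  #.#.#|#  b21=1 t=0,i=3
  #.#..|.  b20=0 t=2,i=10
  #..##|.  b19=0 t=0,i=9
  #..#.|#  b18=1 t=1,i=15
  #...#|.  b17=0 t=2,i=2
  #....|#  b16=1 t=0,i=13
  .####|#  b15=1 t=5,i=1
  .###.|#  b14=1 t=0,i=0
  .##.#|#  b13=1 t=2,i=16
  .##..|.  b12=0 t=0,i=11
  .#.##|.  b11=0 t=0,i=4
  .#.#.|#  b10=1 t=3,i=8
  .#..#|.  b9=0 t=1,i=14
  .#...|.  b8=0 t=3,i=17
  ..###|#  b7=1 t=1,i=6
  ..##.|.  b6=0 t=0,i=10
  ..#.#|#  b5=1 t=0,i=16
  ..#..|#  b4=1 t=1,i=13
  ...##|#  b3=1 t=4,i=13
  ...#.|.  b2=0 t=0,i=15
  ....#|.  b1=0 t=0,i=14
  .....|#  b0=1 t=3,i=0
  bits 11010110001001011110010010111001 = 3592807609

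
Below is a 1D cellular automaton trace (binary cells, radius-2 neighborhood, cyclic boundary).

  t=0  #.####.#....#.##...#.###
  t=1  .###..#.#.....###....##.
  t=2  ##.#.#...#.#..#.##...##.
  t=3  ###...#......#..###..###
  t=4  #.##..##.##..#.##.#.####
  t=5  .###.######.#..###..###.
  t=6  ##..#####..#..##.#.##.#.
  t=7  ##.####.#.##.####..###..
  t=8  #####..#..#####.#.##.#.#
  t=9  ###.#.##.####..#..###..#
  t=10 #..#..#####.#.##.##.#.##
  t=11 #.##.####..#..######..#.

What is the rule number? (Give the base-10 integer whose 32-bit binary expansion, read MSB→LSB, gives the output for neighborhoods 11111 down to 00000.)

  [31] ##### => #  t=3,i=0
  [30] ####. => .  t=0,i=4
  [29] ###.# => .  t=0,i=0
  [28] ###.. => #  t=1,i=3
  [27] ##.## => #  t=0,i=1
  [26] ##.#. => #  t=0,i=6
  [25] ##..# => .  t=1,i=4
  [24] ##... => #  t=0,i=16
  [23] #.### => #  t=0,i=2
  [22] #.##. => #  t=0,i=14
  [21] #.#.# => .  t=2,i=3
  [20] #.#.. => .  t=0,i=7
  [19] #..## => #  t=1,i=0
  [18] #..#. => #  t=1,i=5
  [17] #...# => .  t=0,i=17
  [16] #.... => .  t=0,i=9
  [15] .#### => #  t=0,i=3
  [14] .###. => .  t=1,i=2
  [13] .##.# => #  t=2,i=1
  [12] .##.. => #  t=0,i=15
  [11] .#.## => .  t=0,i=13
  [10] .#.#. => .  t=1,i=7
  [9] .#..# => .  t=2,i=12
  [8] .#... => #  t=0,i=8
  [7] ..### => #  t=1,i=1
  [6] ..##. => #  t=1,i=21
  [5] ..#.# => .  t=0,i=12
  [4] ..#.. => #  t=3,i=6
  [3] ...## => .  t=1,i=13
  [2] ...#. => .  t=0,i=11
  [1] ....# => .  t=0,i=10
  [0] ..... => #  t=1,i=11
  bits 10011101110011001011000111010001 = 2647437777

2647437777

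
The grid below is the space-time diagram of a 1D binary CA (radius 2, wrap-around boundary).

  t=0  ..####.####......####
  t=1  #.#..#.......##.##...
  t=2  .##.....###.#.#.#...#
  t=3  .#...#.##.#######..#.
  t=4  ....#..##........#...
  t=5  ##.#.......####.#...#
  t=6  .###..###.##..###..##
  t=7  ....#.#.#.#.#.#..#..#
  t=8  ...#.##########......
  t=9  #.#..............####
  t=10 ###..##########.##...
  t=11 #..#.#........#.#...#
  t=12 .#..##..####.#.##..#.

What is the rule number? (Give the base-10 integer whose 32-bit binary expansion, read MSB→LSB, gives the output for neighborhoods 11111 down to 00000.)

644883597

  [31] ##### => .  t=3,i=12
  [30] ####. => .  t=0,i=4
  [29] ###.# => #  t=0,i=5
  [28] ###.. => .  t=0,i=10
  [27] ##.## => .  t=0,i=6
  [26] ##.#. => #  t=2,i=11
  [25] ##..# => #  t=0,i=0
  [24] ##... => .  t=0,i=11
  [23] #.### => .  t=0,i=7
  [22] #.##. => #  t=1,i=16
  [21] #.#.# => #  t=2,i=12
  [20] #.#.. => #  t=1,i=2
  [19] #..## => .  t=0,i=1
  [18] #..#. => .  t=1,i=4
  [17] #...# => .  t=1,i=19
  [16] #.... => .  t=0,i=12
  [15] .#### => .  t=0,i=3
  [14] .###. => .  t=2,i=9
  [13] .##.# => #  t=1,i=14
  [12] .##.. => .  t=1,i=17
  [11] .#.## => .  t=2,i=0
  [10] .#.#. => #  t=1,i=1
  [9] .#..# => .  t=1,i=3
  [8] .#... => .  t=1,i=6
  [7] ..### => #  t=0,i=2
  [6] ..##. => .  t=1,i=13
  [5] ..#.# => .  t=1,i=0
  [4] ..#.. => .  t=1,i=5
  [3] ...## => #  t=0,i=16
  [2] ...#. => #  t=1,i=20
  [1] ....# => .  t=0,i=15
  [0] ..... => #  t=0,i=13
  bits 00100110011100000010010010001101 = 644883597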